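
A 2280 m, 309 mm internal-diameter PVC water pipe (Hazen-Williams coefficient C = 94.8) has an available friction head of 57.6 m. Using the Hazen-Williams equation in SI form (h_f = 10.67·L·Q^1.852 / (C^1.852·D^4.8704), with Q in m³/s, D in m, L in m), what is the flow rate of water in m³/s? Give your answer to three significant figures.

Rearranging: Q = [h_f·C^1.852·D^4.8704 / (10.67·L)]^(1/1.852)
Q = [57.6·94.8^1.852·0.309^4.8704 / (10.67·2280)]^0.540 = 0.1651 m³/s

Q ≈ 0.165 m³/s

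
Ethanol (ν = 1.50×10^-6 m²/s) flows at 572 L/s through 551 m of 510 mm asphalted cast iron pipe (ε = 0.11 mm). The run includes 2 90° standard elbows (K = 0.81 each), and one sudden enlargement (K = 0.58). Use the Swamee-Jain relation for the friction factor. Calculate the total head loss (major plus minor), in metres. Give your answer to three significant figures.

H_L ≈ 7.35 m

V = 4Q/(πD²) = 2.800 m/s; V²/2g = 0.3996 m
Re = 9.52×10^5, ε/D = 2.16×10^-4 → f = 0.01498 (Swamee-Jain)
Major: h_f = f(L/D)·V²/2g = 0.01498·1080·0.3996 = 6.467 m
Minor: ΣK = 2.20; h_m = ΣK·V²/2g = 0.8791 m
Total H_L = 6.467 + 0.8791 = 7.346 m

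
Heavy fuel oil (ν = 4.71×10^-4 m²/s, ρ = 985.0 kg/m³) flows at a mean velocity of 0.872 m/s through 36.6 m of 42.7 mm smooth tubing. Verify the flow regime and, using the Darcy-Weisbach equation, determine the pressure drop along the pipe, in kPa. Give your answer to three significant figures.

Re = VD/ν = 0.872·0.04270/4.71×10^-4 = 79.1 → laminar (Re < 2300)
f = 64/Re = 0.8096
h_f = f(L/D)V²/(2g) = 0.8096·(36.6/0.04270)·0.872²/(2·9.81) = 26.89 m
Δp = ρg·h_f = 985.0·9.81·26.89 = 259.9 kPa

Δp ≈ 260 kPa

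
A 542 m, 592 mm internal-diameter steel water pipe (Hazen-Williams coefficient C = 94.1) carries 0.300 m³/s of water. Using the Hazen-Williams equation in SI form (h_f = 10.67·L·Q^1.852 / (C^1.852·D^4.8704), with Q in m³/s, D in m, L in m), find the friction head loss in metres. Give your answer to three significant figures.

h_f ≈ 1.77 m

h_f = 10.67·542·0.300^1.852 / (94.1^1.852·0.592^4.8704) = 1.768 m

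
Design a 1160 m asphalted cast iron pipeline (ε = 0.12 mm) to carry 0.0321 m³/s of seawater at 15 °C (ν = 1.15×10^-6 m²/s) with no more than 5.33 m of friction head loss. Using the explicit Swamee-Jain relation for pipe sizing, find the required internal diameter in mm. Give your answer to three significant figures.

Swamee-Jain (Type III): D = 0.66·[ε^1.25·(LQ²/(gh_f))^4.75 + ν·Q^9.4·(L/(gh_f))^5.2]^0.04
LQ²/(gh_f) = 0.02286; L/(gh_f) = 22.19
Term 1 = ε^1.25·(…)^4.75 = 2.02×10^-13; Term 2 = ν·Q^9.4·(…)^5.2 = 1.05×10^-13
D = 0.66·(2.02×10^-13 + 1.05×10^-13)^0.04 = 0.2085 m = 208 mm
Check: V = 0.941 m/s, Re = 1.70×10^5, f = 0.01959, h_f = 4.92 m ≈ 5.33 m ✓

D ≈ 208 mm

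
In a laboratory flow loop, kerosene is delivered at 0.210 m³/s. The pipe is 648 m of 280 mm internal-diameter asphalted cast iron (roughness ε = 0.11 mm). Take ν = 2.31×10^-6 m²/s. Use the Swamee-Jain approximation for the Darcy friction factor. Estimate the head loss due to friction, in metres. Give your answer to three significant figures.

V = 4Q/(πD²) = 4·0.210/(π·0.280²) = 3.410 m/s
Re = VD/ν = 3.410·0.280/2.31×10^-6 = 4.13×10^5 → turbulent
ε/D = 0.11/280 = 3.93×10^-4
Swamee-Jain: f = 0.01727
h_f = f(L/D)V²/(2g) = 0.01727·(648/0.280)·3.410²/(2·9.81) = 23.69 m

h_f ≈ 23.7 m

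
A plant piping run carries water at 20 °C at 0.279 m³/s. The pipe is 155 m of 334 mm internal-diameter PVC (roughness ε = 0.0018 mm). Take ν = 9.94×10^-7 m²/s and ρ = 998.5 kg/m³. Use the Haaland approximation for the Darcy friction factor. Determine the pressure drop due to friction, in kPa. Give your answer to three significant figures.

V = 4Q/(πD²) = 4·0.279/(π·0.334²) = 3.184 m/s
Re = VD/ν = 3.184·0.334/9.94×10^-7 = 1.07×10^6 → turbulent
ε/D = 0.0018/334 = 5.39×10^-6
Haaland: f = 0.01155
h_f = f(L/D)V²/(2g) = 0.01155·(155/0.334)·3.184²/(2·9.81) = 2.771 m
Δp = ρg·h_f = 998.5·9.81·2.771 = 27.14 kPa

Δp ≈ 27.1 kPa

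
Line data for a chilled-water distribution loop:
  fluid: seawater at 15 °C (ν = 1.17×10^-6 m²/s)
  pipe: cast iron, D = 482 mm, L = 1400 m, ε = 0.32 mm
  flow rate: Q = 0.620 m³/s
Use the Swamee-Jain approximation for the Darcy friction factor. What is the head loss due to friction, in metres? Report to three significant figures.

h_f ≈ 31.1 m

V = 4Q/(πD²) = 4·0.620/(π·0.482²) = 3.398 m/s
Re = VD/ν = 3.398·0.482/1.17×10^-6 = 1.40×10^6 → turbulent
ε/D = 0.32/482 = 6.64×10^-4
Swamee-Jain: f = 0.01819
h_f = f(L/D)V²/(2g) = 0.01819·(1400/0.482)·3.398²/(2·9.81) = 31.09 m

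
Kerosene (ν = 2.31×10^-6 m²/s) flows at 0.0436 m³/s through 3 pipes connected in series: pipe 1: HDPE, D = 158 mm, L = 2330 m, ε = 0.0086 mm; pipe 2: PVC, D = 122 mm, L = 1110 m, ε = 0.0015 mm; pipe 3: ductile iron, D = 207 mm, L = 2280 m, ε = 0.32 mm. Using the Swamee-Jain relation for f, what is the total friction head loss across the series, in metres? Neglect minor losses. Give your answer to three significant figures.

Pipe 1: V = 2.224 m/s, Re = 1.52×10^5, ε/D = 5.44×10^-5, f = 0.01681, h_1 = f(L/D)V²/2g = 62.48 m
Pipe 2: V = 3.730 m/s, Re = 1.97×10^5, ε/D = 1.23×10^-5, f = 0.01569, h_2 = f(L/D)V²/2g = 101.2 m
Pipe 3: V = 1.296 m/s, Re = 1.16×10^5, ε/D = 0.00155, f = 0.02383, h_3 = f(L/D)V²/2g = 22.45 m
Series → Q common, losses add: H = Σh = 186.1 m

H ≈ 186 m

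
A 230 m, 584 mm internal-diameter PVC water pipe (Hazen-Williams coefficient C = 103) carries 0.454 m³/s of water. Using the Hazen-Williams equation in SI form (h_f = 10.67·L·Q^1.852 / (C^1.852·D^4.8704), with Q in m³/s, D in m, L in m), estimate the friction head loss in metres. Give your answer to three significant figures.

h_f ≈ 1.46 m

h_f = 10.67·230·0.454^1.852 / (103^1.852·0.584^4.8704) = 1.461 m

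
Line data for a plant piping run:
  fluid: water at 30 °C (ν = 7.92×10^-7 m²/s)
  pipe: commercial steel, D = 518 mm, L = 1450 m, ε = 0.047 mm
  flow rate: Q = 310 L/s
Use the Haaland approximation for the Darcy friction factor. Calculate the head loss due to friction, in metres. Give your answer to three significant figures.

h_f ≈ 4.08 m

V = 4Q/(πD²) = 4·0.310/(π·0.518²) = 1.471 m/s
Re = VD/ν = 1.471·0.518/7.92×10^-7 = 9.62×10^5 → turbulent
ε/D = 0.047/518 = 9.07×10^-5
Haaland: f = 0.01323
h_f = f(L/D)V²/(2g) = 0.01323·(1450/0.518)·1.471²/(2·9.81) = 4.085 m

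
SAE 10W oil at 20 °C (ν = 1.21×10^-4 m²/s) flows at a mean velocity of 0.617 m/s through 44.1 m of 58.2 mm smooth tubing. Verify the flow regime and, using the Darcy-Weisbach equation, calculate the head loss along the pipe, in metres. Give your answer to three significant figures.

h_f ≈ 3.17 m

Re = VD/ν = 0.617·0.05820/1.21×10^-4 = 297 → laminar (Re < 2300)
f = 64/Re = 0.2157
h_f = f(L/D)V²/(2g) = 0.2157·(44.1/0.05820)·0.617²/(2·9.81) = 3.171 m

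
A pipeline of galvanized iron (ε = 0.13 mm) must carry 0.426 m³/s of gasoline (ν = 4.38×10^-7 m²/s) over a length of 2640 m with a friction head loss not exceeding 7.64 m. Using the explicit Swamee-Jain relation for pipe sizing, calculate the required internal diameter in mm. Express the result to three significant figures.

Swamee-Jain (Type III): D = 0.66·[ε^1.25·(LQ²/(gh_f))^4.75 + ν·Q^9.4·(L/(gh_f))^5.2]^0.04
LQ²/(gh_f) = 6.392; L/(gh_f) = 35.22
Term 1 = ε^1.25·(…)^4.75 = 0.0932; Term 2 = ν·Q^9.4·(…)^5.2 = 0.0159
D = 0.66·(0.0932 + 0.0159)^0.04 = 0.6040 m = 604 mm
Check: V = 1.49 m/s, Re = 2.05×10^6, f = 0.01449, h_f = 7.13 m ≈ 7.64 m ✓

D ≈ 604 mm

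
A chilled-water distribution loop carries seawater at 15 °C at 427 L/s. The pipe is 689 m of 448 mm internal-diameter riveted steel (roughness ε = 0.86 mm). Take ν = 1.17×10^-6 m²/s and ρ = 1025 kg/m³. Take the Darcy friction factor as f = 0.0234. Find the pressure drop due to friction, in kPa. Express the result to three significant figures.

V = 4Q/(πD²) = 4·0.427/(π·0.448²) = 2.709 m/s
h_f = f(L/D)V²/(2g) = 0.02340·(689/0.448)·2.709²/(2·9.81) = 13.46 m
Δp = ρg·h_f = 1025·9.81·13.46 = 135.3 kPa

Δp ≈ 135 kPa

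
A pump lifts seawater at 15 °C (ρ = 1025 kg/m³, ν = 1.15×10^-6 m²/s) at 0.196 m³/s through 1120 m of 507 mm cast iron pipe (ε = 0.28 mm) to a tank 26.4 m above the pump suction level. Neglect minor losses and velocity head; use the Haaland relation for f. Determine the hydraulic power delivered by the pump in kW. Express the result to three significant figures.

V = 4Q/(πD²) = 0.9708 m/s; Re = 4.28×10^5; ε/D = 5.52×10^-4; f = 0.01802
h_f = f(L/D)V²/2g = 1.913 m
Total head H = z + h_f = 26.4 + 1.913 = 28.31 m
P_hyd = ρgQH = 1025·9.81·0.196·28.31 = 55.80 kW

P_hyd ≈ 55.8 kW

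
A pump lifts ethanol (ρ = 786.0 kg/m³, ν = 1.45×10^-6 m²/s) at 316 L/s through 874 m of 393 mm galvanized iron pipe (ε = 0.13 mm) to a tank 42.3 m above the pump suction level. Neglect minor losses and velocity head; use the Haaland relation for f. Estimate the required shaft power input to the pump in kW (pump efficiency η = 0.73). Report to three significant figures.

V = 4Q/(πD²) = 2.605 m/s; Re = 7.06×10^5; ε/D = 3.31×10^-4; f = 0.01610
h_f = f(L/D)V²/2g = 12.38 m
Total head H = z + h_f = 42.3 + 12.38 = 54.68 m
P_hyd = ρgQH = 786.0·9.81·0.316·54.68 = 133.2 kW
P_shaft = P_hyd/η = 133.2/0.73 = 182.5 kW

P_shaft ≈ 183 kW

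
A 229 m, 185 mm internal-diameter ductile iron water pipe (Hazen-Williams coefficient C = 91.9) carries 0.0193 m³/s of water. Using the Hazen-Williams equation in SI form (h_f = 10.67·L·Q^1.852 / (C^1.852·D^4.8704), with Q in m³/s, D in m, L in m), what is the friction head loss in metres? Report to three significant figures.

h_f ≈ 1.40 m

h_f = 10.67·229·0.0193^1.852 / (91.9^1.852·0.185^4.8704) = 1.399 m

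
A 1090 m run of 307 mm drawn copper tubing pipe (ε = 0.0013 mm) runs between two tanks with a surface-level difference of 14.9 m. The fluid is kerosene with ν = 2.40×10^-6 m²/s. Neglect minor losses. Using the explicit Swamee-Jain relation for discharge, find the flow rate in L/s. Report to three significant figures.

Q ≈ 177 L/s

Swamee-Jain (Type II): Q = -0.965·√(gD⁵h_f/L)·ln[ε/(3.7D) + √(3.17ν²L/(gD³h_f))]
√(gD⁵h_f/L) = √(9.81·0.307⁵·14.9/1090) = 0.01912
ε/(3.7D) = 1.14×10^-6; √(3.17ν²L/(gD³h_f)) = 6.86×10^-5
Q = -0.965·0.01912·ln(6.974×10^-5) = 0.1766 m³/s
Check: V = 2.39 m/s, Re = 3.05×10^5, f = 0.01438, h_f = 14.8 m ≈ 14.9 m ✓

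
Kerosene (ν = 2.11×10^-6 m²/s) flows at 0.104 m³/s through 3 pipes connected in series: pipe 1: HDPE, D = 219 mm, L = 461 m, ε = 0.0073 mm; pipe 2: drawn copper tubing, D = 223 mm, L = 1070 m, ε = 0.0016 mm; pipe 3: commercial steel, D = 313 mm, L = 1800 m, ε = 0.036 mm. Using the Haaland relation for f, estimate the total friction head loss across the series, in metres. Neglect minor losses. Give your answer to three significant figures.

Pipe 1: V = 2.761 m/s, Re = 2.87×10^5, ε/D = 3.33×10^-5, f = 0.01474, h_1 = f(L/D)V²/2g = 12.06 m
Pipe 2: V = 2.663 m/s, Re = 2.81×10^5, ε/D = 7.17×10^-6, f = 0.01457, h_2 = f(L/D)V²/2g = 25.26 m
Pipe 3: V = 1.352 m/s, Re = 2.01×10^5, ε/D = 1.15×10^-4, f = 0.01629, h_3 = f(L/D)V²/2g = 8.721 m
Series → Q common, losses add: H = Σh = 46.04 m

H ≈ 46.0 m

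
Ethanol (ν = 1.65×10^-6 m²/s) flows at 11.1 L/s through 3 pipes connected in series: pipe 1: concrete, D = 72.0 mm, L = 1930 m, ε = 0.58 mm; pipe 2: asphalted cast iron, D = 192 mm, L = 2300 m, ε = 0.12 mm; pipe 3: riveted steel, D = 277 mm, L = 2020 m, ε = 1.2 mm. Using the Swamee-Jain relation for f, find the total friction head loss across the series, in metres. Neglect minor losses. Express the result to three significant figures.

Pipe 1: V = 2.726 m/s, Re = 1.19×10^5, ε/D = 0.00806, f = 0.03608, h_1 = f(L/D)V²/2g = 366.4 m
Pipe 2: V = 0.3834 m/s, Re = 4.46×10^4, ε/D = 6.25×10^-4, f = 0.02346, h_2 = f(L/D)V²/2g = 2.106 m
Pipe 3: V = 0.1842 m/s, Re = 3.09×10^4, ε/D = 0.00433, f = 0.03255, h_3 = f(L/D)V²/2g = 0.4105 m
Series → Q common, losses add: H = Σh = 368.9 m

H ≈ 369 m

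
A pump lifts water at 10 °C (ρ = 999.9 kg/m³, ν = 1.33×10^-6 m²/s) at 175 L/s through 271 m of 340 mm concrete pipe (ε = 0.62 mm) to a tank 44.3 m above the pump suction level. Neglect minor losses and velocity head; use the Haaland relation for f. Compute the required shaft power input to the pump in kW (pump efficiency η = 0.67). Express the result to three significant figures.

P_shaft ≈ 122 kW

V = 4Q/(πD²) = 1.927 m/s; Re = 4.93×10^5; ε/D = 0.00182; f = 0.02325
h_f = f(L/D)V²/2g = 3.509 m
Total head H = z + h_f = 44.3 + 3.509 = 47.81 m
P_hyd = ρgQH = 999.9·9.81·0.175·47.81 = 82.07 kW
P_shaft = P_hyd/η = 82.07/0.67 = 122.5 kW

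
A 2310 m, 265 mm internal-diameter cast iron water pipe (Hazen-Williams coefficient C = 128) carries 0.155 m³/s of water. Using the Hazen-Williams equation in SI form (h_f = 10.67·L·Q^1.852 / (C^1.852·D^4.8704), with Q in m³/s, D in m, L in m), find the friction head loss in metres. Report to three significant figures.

h_f ≈ 62.9 m

h_f = 10.67·2310·0.155^1.852 / (128^1.852·0.265^4.8704) = 62.91 m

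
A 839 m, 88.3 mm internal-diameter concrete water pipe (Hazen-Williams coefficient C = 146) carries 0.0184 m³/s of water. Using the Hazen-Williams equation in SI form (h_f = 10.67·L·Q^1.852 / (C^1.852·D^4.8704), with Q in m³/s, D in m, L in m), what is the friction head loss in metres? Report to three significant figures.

h_f = 10.67·839·0.0184^1.852 / (146^1.852·0.0883^4.8704) = 73.04 m

h_f ≈ 73.0 m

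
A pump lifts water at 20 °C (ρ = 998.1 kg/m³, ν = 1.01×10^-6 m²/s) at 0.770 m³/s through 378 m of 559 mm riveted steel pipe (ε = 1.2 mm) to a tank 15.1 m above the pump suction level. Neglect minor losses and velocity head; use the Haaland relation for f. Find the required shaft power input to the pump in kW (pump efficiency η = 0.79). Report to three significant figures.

P_shaft ≈ 222 kW

V = 4Q/(πD²) = 3.137 m/s; Re = 1.74×10^6; ε/D = 0.00215; f = 0.02400
h_f = f(L/D)V²/2g = 8.144 m
Total head H = z + h_f = 15.1 + 8.144 = 23.24 m
P_hyd = ρgQH = 998.1·9.81·0.770·23.24 = 175.2 kW
P_shaft = P_hyd/η = 175.2/0.79 = 221.8 kW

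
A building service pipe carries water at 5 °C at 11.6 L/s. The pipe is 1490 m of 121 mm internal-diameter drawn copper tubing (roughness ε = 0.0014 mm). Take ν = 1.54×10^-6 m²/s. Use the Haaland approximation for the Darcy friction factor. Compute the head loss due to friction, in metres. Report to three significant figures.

h_f ≈ 12.0 m

V = 4Q/(πD²) = 4·0.0116/(π·0.121²) = 1.009 m/s
Re = VD/ν = 1.009·0.121/1.54×10^-6 = 7.93×10^4 → turbulent
ε/D = 0.0014/121 = 1.16×10^-5
Haaland: f = 0.01876
h_f = f(L/D)V²/(2g) = 0.01876·(1490/0.121)·1.009²/(2·9.81) = 11.98 m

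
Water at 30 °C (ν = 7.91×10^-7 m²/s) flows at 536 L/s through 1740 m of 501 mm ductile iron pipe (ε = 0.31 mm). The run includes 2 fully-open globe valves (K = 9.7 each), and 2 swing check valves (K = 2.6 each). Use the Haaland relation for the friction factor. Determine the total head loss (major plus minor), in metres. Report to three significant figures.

V = 4Q/(πD²) = 2.719 m/s; V²/2g = 0.3768 m
Re = 1.72×10^6, ε/D = 6.19×10^-4 → f = 0.01778 (Haaland)
Major: h_f = f(L/D)·V²/2g = 0.01778·3473·0.3768 = 23.27 m
Minor: ΣK = 24.6; h_m = ΣK·V²/2g = 9.269 m
Total H_L = 23.27 + 9.269 = 32.54 m

H_L ≈ 32.5 m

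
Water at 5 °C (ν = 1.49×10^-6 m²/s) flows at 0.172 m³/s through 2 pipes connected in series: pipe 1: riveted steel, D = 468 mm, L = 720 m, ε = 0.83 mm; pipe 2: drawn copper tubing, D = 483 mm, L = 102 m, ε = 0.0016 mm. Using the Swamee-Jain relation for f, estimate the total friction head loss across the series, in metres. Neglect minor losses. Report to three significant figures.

Pipe 1: V = 0.9999 m/s, Re = 3.14×10^5, ε/D = 0.00177, f = 0.02346, h_1 = f(L/D)V²/2g = 1.839 m
Pipe 2: V = 0.9387 m/s, Re = 3.04×10^5, ε/D = 3.31×10^-6, f = 0.01438, h_2 = f(L/D)V²/2g = 0.1363 m
Series → Q common, losses add: H = Σh = 1.976 m

H ≈ 1.98 m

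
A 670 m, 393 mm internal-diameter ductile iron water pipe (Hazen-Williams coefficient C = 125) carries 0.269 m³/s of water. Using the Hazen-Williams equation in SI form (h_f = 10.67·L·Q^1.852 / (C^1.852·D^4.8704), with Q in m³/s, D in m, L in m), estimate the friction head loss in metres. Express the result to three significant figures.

h_f ≈ 7.76 m

h_f = 10.67·670·0.269^1.852 / (125^1.852·0.393^4.8704) = 7.765 m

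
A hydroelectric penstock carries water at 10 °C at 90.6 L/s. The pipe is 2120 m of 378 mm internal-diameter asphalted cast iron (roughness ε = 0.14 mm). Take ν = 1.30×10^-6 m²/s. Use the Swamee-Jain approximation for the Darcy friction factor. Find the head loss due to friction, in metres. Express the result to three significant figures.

h_f ≈ 3.34 m

V = 4Q/(πD²) = 4·0.0906/(π·0.378²) = 0.8073 m/s
Re = VD/ν = 0.8073·0.378/1.30×10^-6 = 2.35×10^5 → turbulent
ε/D = 0.14/378 = 3.70×10^-4
Swamee-Jain: f = 0.01793
h_f = f(L/D)V²/(2g) = 0.01793·(2120/0.378)·0.8073²/(2·9.81) = 3.340 m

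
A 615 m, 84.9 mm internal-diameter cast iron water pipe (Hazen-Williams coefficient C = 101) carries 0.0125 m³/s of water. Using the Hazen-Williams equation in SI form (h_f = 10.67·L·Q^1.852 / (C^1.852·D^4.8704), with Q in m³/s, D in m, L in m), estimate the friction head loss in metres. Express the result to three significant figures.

h_f = 10.67·615·0.0125^1.852 / (101^1.852·0.0849^4.8704) = 62.68 m

h_f ≈ 62.7 m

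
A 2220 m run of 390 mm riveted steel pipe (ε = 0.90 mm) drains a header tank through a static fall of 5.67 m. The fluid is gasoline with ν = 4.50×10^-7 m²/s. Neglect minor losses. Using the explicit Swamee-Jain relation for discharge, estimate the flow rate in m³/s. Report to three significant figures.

Swamee-Jain (Type II): Q = -0.965·√(gD⁵h_f/L)·ln[ε/(3.7D) + √(3.17ν²L/(gD³h_f))]
√(gD⁵h_f/L) = √(9.81·0.390⁵·5.67/2220) = 0.01504
ε/(3.7D) = 6.24×10^-4; √(3.17ν²L/(gD³h_f)) = 2.08×10^-5
Q = -0.965·0.01504·ln(6.445×10^-4) = 0.1066 m³/s
Check: V = 0.892 m/s, Re = 7.73×10^5, f = 0.02464, h_f = 5.69 m ≈ 5.67 m ✓

Q ≈ 0.107 m³/s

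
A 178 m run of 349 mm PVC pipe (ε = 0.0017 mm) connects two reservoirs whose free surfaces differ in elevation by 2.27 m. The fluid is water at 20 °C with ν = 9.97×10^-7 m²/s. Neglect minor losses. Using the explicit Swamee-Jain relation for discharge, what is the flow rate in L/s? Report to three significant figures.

Swamee-Jain (Type II): Q = -0.965·√(gD⁵h_f/L)·ln[ε/(3.7D) + √(3.17ν²L/(gD³h_f))]
√(gD⁵h_f/L) = √(9.81·0.349⁵·2.27/178) = 0.02545
ε/(3.7D) = 1.32×10^-6; √(3.17ν²L/(gD³h_f)) = 2.43×10^-5
Q = -0.965·0.02545·ln(2.566×10^-5) = 0.2596 m³/s
Check: V = 2.71 m/s, Re = 9.50×10^5, f = 0.01183, h_f = 2.26 m ≈ 2.27 m ✓

Q ≈ 260 L/s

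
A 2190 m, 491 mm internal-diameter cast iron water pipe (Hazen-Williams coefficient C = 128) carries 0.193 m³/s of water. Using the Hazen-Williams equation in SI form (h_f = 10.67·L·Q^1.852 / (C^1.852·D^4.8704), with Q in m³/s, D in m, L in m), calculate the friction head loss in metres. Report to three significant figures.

h_f = 10.67·2190·0.193^1.852 / (128^1.852·0.491^4.8704) = 4.441 m

h_f ≈ 4.44 m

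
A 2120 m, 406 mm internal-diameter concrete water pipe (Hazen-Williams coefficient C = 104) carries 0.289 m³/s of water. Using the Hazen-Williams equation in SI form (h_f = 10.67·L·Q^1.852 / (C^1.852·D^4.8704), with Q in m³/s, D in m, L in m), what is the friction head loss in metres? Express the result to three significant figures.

h_f ≈ 33.7 m

h_f = 10.67·2120·0.289^1.852 / (104^1.852·0.406^4.8704) = 33.66 m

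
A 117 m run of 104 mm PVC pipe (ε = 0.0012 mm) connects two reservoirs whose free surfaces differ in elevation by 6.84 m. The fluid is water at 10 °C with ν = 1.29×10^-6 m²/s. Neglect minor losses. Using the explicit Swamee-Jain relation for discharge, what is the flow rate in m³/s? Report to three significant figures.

Swamee-Jain (Type II): Q = -0.965·√(gD⁵h_f/L)·ln[ε/(3.7D) + √(3.17ν²L/(gD³h_f))]
√(gD⁵h_f/L) = √(9.81·0.104⁵·6.84/117) = 0.002642
ε/(3.7D) = 3.12×10^-6; √(3.17ν²L/(gD³h_f)) = 9.04×10^-5
Q = -0.965·0.002642·ln(9.355×10^-5) = 0.02365 m³/s
Check: V = 2.78 m/s, Re = 2.24×10^5, f = 0.01530, h_f = 6.80 m ≈ 6.84 m ✓

Q ≈ 0.0236 m³/s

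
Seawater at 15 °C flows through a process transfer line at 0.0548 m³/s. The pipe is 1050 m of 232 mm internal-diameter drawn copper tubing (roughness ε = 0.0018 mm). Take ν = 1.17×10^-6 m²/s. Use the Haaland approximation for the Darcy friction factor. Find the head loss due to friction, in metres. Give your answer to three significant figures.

V = 4Q/(πD²) = 4·0.0548/(π·0.232²) = 1.296 m/s
Re = VD/ν = 1.296·0.232/1.17×10^-6 = 2.57×10^5 → turbulent
ε/D = 0.0018/232 = 7.76×10^-6
Haaland: f = 0.01482
h_f = f(L/D)V²/(2g) = 0.01482·(1050/0.232)·1.296²/(2·9.81) = 5.746 m

h_f ≈ 5.75 m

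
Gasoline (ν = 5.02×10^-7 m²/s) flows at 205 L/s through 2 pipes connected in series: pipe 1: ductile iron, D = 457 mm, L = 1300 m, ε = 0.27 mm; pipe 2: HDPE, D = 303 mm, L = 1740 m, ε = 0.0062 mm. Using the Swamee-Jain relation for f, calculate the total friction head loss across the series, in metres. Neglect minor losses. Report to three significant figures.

Pipe 1: V = 1.250 m/s, Re = 1.14×10^6, ε/D = 5.91×10^-4, f = 0.01783, h_1 = f(L/D)V²/2g = 4.037 m
Pipe 2: V = 2.843 m/s, Re = 1.72×10^6, ε/D = 2.05×10^-5, f = 0.01128, h_2 = f(L/D)V²/2g = 26.68 m
Series → Q common, losses add: H = Σh = 30.72 m

H ≈ 30.7 m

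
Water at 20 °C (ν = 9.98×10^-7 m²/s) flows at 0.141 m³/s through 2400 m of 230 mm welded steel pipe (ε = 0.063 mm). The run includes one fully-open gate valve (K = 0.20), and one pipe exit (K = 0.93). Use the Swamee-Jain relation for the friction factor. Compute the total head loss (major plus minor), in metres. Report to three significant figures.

V = 4Q/(πD²) = 3.394 m/s; V²/2g = 0.5870 m
Re = 7.82×10^5, ε/D = 2.74×10^-4 → f = 0.01571 (Swamee-Jain)
Major: h_f = f(L/D)·V²/2g = 0.01571·10435·0.5870 = 96.23 m
Minor: ΣK = 1.13; h_m = ΣK·V²/2g = 0.6633 m
Total H_L = 96.23 + 0.6633 = 96.90 m

H_L ≈ 96.9 m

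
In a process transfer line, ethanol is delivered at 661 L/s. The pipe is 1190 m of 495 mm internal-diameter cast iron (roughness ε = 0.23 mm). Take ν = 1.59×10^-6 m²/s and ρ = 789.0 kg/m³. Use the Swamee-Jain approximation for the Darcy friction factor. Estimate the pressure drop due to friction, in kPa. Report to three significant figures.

Δp ≈ 190 kPa

V = 4Q/(πD²) = 4·0.661/(π·0.495²) = 3.435 m/s
Re = VD/ν = 3.435·0.495/1.59×10^-6 = 1.07×10^6 → turbulent
ε/D = 0.23/495 = 4.65×10^-4
Swamee-Jain: f = 0.01702
h_f = f(L/D)V²/(2g) = 0.01702·(1190/0.495)·3.435²/(2·9.81) = 24.61 m
Δp = ρg·h_f = 789.0·9.81·24.61 = 190.5 kPa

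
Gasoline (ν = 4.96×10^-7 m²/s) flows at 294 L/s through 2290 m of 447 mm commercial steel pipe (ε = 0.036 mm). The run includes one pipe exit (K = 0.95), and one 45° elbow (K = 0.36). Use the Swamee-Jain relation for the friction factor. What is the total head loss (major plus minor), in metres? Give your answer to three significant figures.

V = 4Q/(πD²) = 1.873 m/s; V²/2g = 0.1789 m
Re = 1.69×10^6, ε/D = 8.05×10^-5 → f = 0.01266 (Swamee-Jain)
Major: h_f = f(L/D)·V²/2g = 0.01266·5123·0.1789 = 11.60 m
Minor: ΣK = 1.31; h_m = ΣK·V²/2g = 0.2343 m
Total H_L = 11.60 + 0.2343 = 11.84 m

H_L ≈ 11.8 m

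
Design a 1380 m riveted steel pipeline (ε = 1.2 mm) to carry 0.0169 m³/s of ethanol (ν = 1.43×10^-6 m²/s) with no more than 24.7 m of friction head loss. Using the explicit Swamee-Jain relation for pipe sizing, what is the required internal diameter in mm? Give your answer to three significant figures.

D ≈ 139 mm

Swamee-Jain (Type III): D = 0.66·[ε^1.25·(LQ²/(gh_f))^4.75 + ν·Q^9.4·(L/(gh_f))^5.2]^0.04
LQ²/(gh_f) = 0.001627; L/(gh_f) = 5.695
Term 1 = ε^1.25·(…)^4.75 = 1.27×10^-17; Term 2 = ν·Q^9.4·(…)^5.2 = 2.67×10^-19
D = 0.66·(1.27×10^-17 + 2.67×10^-19)^0.04 = 0.1393 m = 139 mm
Check: V = 1.11 m/s, Re = 1.08×10^5, f = 0.03691, h_f = 22.9 m ≈ 24.7 m ✓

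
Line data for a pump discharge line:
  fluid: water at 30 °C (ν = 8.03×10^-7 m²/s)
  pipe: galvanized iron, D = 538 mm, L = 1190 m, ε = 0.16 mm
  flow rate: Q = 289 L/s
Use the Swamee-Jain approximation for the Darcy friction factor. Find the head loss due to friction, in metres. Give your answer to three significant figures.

h_f ≈ 2.89 m

V = 4Q/(πD²) = 4·0.289/(π·0.538²) = 1.271 m/s
Re = VD/ν = 1.271·0.538/8.03×10^-7 = 8.52×10^5 → turbulent
ε/D = 0.16/538 = 2.97×10^-4
Swamee-Jain: f = 0.01585
h_f = f(L/D)V²/(2g) = 0.01585·(1190/0.538)·1.271²/(2·9.81) = 2.888 m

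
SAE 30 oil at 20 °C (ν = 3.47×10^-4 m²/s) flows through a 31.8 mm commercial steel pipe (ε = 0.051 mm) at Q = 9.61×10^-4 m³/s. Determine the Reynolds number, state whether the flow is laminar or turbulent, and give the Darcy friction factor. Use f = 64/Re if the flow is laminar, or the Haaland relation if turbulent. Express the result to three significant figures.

Re ≈ 111; laminar; f = 64/Re ≈ 0.577

V = 4Q/(πD²) = 1.210 m/s
Re = VD/ν = 1.210·0.0318/3.47×10^-4 = 111
Re < 2300 → laminar → f = 64/Re = 0.5772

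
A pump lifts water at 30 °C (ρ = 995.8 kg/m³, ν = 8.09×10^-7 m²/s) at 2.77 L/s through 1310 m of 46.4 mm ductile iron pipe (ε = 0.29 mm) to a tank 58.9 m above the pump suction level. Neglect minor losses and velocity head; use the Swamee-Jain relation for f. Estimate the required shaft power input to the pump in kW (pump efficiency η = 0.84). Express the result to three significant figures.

V = 4Q/(πD²) = 1.638 m/s; Re = 9.40×10^4; ε/D = 0.00625; f = 0.03365
h_f = f(L/D)V²/2g = 130.0 m
Total head H = z + h_f = 58.9 + 130.0 = 188.9 m
P_hyd = ρgQH = 995.8·9.81·0.00277·188.9 = 5.110 kW
P_shaft = P_hyd/η = 5.110/0.84 = 6.084 kW

P_shaft ≈ 6.08 kW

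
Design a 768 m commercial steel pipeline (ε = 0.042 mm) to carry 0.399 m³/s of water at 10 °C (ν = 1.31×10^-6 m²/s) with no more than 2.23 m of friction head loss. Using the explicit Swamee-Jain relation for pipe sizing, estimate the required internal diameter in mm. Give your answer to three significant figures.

Swamee-Jain (Type III): D = 0.66·[ε^1.25·(LQ²/(gh_f))^4.75 + ν·Q^9.4·(L/(gh_f))^5.2]^0.04
LQ²/(gh_f) = 5.589; L/(gh_f) = 35.11
Term 1 = ε^1.25·(…)^4.75 = 0.0120; Term 2 = ν·Q^9.4·(…)^5.2 = 0.0253
D = 0.66·(0.0120 + 0.0253)^0.04 = 0.5786 m = 579 mm
Check: V = 1.52 m/s, Re = 6.70×10^5, f = 0.01364, h_f = 2.12 m ≈ 2.23 m ✓

D ≈ 579 mm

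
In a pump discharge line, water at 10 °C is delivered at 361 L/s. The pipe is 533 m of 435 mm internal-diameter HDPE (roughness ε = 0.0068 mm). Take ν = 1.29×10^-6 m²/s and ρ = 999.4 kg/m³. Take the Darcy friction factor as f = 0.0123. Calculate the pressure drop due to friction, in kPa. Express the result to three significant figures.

Δp ≈ 44.4 kPa

V = 4Q/(πD²) = 4·0.361/(π·0.435²) = 2.429 m/s
h_f = f(L/D)V²/(2g) = 0.01230·(533/0.435)·2.429²/(2·9.81) = 4.532 m
Δp = ρg·h_f = 999.4·9.81·4.532 = 44.44 kPa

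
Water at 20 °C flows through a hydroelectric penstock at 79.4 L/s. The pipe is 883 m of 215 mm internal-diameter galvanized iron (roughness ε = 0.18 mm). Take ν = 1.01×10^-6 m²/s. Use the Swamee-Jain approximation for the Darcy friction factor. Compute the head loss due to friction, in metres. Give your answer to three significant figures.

V = 4Q/(πD²) = 4·0.0794/(π·0.215²) = 2.187 m/s
Re = VD/ν = 2.187·0.215/1.01×10^-6 = 4.66×10^5 → turbulent
ε/D = 0.18/215 = 8.37×10^-4
Swamee-Jain: f = 0.01966
h_f = f(L/D)V²/(2g) = 0.01966·(883/0.215)·2.187²/(2·9.81) = 19.69 m

h_f ≈ 19.7 m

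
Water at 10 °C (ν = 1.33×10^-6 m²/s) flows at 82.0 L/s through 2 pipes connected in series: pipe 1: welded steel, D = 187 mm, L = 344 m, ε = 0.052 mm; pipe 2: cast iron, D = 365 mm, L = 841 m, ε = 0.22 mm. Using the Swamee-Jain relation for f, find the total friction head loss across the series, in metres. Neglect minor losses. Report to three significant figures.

H ≈ 15.1 m

Pipe 1: V = 2.986 m/s, Re = 4.20×10^5, ε/D = 2.78×10^-4, f = 0.01641, h_1 = f(L/D)V²/2g = 13.72 m
Pipe 2: V = 0.7837 m/s, Re = 2.15×10^5, ε/D = 6.03×10^-4, f = 0.01934, h_2 = f(L/D)V²/2g = 1.395 m
Series → Q common, losses add: H = Σh = 15.11 m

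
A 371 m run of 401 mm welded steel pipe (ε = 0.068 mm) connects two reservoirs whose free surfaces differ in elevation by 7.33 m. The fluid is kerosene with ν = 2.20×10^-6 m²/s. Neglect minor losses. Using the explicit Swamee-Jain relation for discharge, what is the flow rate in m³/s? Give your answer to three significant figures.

Swamee-Jain (Type II): Q = -0.965·√(gD⁵h_f/L)·ln[ε/(3.7D) + √(3.17ν²L/(gD³h_f))]
√(gD⁵h_f/L) = √(9.81·0.401⁵·7.33/371) = 0.04483
ε/(3.7D) = 4.58×10^-5; √(3.17ν²L/(gD³h_f)) = 3.50×10^-5
Q = -0.965·0.04483·ln(8.087×10^-5) = 0.4076 m³/s
Check: V = 3.23 m/s, Re = 5.88×10^5, f = 0.01500, h_f = 7.37 m ≈ 7.33 m ✓

Q ≈ 0.408 m³/s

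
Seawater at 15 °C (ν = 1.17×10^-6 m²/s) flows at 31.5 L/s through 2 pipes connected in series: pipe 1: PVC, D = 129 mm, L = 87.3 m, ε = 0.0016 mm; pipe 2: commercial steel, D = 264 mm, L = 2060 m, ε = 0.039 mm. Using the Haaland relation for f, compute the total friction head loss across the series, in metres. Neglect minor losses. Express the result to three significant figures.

Pipe 1: V = 2.410 m/s, Re = 2.66×10^5, ε/D = 1.24×10^-5, f = 0.01477, h_1 = f(L/D)V²/2g = 2.959 m
Pipe 2: V = 0.5755 m/s, Re = 1.30×10^5, ε/D = 1.48×10^-4, f = 0.01767, h_2 = f(L/D)V²/2g = 2.328 m
Series → Q common, losses add: H = Σh = 5.286 m

H ≈ 5.29 m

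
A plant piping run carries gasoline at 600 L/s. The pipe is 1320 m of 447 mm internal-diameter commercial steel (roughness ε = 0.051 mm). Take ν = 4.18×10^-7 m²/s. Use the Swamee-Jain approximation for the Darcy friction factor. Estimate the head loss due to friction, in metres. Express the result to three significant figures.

h_f ≈ 28.0 m

V = 4Q/(πD²) = 4·0.600/(π·0.447²) = 3.823 m/s
Re = VD/ν = 3.823·0.447/4.18×10^-7 = 4.09×10^6 → turbulent
ε/D = 0.051/447 = 1.14×10^-4
Swamee-Jain: f = 0.01275
h_f = f(L/D)V²/(2g) = 0.01275·(1320/0.447)·3.823²/(2·9.81) = 28.05 m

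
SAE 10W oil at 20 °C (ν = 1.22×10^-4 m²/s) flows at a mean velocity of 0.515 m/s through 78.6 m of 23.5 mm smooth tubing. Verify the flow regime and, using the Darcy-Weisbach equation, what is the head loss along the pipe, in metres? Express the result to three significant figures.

h_f ≈ 29.2 m

Re = VD/ν = 0.515·0.02350/1.22×10^-4 = 99.2 → laminar (Re < 2300)
f = 64/Re = 0.6452
h_f = f(L/D)V²/(2g) = 0.6452·(78.6/0.02350)·0.515²/(2·9.81) = 29.17 m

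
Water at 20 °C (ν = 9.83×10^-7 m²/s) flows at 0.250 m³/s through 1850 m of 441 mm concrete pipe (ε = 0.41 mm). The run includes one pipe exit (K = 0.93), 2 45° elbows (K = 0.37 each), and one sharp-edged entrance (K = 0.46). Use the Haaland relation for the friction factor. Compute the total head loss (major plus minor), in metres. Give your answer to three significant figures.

H_L ≈ 11.6 m

V = 4Q/(πD²) = 1.637 m/s; V²/2g = 0.1365 m
Re = 7.34×10^5, ε/D = 9.30×10^-4 → f = 0.01971 (Haaland)
Major: h_f = f(L/D)·V²/2g = 0.01971·4195·0.1365 = 11.29 m
Minor: ΣK = 2.13; h_m = ΣK·V²/2g = 0.2908 m
Total H_L = 11.29 + 0.2908 = 11.58 m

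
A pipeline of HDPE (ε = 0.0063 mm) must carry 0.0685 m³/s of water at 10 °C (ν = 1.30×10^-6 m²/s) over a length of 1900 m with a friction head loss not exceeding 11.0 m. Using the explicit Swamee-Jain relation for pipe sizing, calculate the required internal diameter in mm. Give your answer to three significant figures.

D ≈ 255 mm

Swamee-Jain (Type III): D = 0.66·[ε^1.25·(LQ²/(gh_f))^4.75 + ν·Q^9.4·(L/(gh_f))^5.2]^0.04
LQ²/(gh_f) = 0.08262; L/(gh_f) = 17.61
Term 1 = ε^1.25·(…)^4.75 = 2.27×10^-12; Term 2 = ν·Q^9.4·(…)^5.2 = 4.44×10^-11
D = 0.66·(2.27×10^-12 + 4.44×10^-11)^0.04 = 0.2549 m = 255 mm
Check: V = 1.34 m/s, Re = 2.63×10^5, f = 0.01500, h_f = 10.3 m ≈ 11.0 m ✓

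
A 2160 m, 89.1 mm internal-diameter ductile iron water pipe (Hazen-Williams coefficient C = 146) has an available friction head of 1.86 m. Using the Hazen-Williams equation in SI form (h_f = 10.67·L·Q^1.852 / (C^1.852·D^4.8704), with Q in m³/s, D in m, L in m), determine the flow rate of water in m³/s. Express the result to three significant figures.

Q ≈ 0.00156 m³/s

Rearranging: Q = [h_f·C^1.852·D^4.8704 / (10.67·L)]^(1/1.852)
Q = [1.86·146^1.852·0.0891^4.8704 / (10.67·2160)]^0.540 = 0.001558 m³/s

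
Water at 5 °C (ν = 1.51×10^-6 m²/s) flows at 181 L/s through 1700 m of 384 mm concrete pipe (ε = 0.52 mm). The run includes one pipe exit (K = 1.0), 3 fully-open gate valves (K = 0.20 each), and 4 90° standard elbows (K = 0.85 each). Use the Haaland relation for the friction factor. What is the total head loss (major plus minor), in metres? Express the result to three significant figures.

V = 4Q/(πD²) = 1.563 m/s; V²/2g = 0.1245 m
Re = 3.97×10^5, ε/D = 0.00135 → f = 0.02174 (Haaland)
Major: h_f = f(L/D)·V²/2g = 0.02174·4427·0.1245 = 11.98 m
Minor: ΣK = 5.00; h_m = ΣK·V²/2g = 0.6225 m
Total H_L = 11.98 + 0.6225 = 12.60 m

H_L ≈ 12.6 m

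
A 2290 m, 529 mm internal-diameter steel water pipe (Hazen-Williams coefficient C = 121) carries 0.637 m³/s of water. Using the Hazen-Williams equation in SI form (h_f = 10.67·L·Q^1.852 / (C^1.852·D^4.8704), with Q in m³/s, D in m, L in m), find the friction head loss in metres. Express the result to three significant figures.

h_f ≈ 32.7 m

h_f = 10.67·2290·0.637^1.852 / (121^1.852·0.529^4.8704) = 32.72 m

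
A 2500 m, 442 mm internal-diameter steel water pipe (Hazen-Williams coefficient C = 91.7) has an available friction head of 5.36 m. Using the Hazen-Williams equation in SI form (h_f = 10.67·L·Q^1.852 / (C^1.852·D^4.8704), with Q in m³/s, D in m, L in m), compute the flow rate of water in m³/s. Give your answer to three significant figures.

Q ≈ 0.108 m³/s

Rearranging: Q = [h_f·C^1.852·D^4.8704 / (10.67·L)]^(1/1.852)
Q = [5.36·91.7^1.852·0.442^4.8704 / (10.67·2500)]^0.540 = 0.1081 m³/s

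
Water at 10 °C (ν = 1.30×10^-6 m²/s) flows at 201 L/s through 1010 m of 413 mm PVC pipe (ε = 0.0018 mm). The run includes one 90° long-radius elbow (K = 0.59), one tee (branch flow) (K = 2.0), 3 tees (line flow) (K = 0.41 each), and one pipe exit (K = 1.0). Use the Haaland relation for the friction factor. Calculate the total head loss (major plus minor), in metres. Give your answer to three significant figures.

H_L ≈ 4.26 m

V = 4Q/(πD²) = 1.500 m/s; V²/2g = 0.1147 m
Re = 4.77×10^5, ε/D = 4.36×10^-6 → f = 0.01322 (Haaland)
Major: h_f = f(L/D)·V²/2g = 0.01322·2446·0.1147 = 3.710 m
Minor: ΣK = 4.82; h_m = ΣK·V²/2g = 0.5530 m
Total H_L = 3.710 + 0.5530 = 4.263 m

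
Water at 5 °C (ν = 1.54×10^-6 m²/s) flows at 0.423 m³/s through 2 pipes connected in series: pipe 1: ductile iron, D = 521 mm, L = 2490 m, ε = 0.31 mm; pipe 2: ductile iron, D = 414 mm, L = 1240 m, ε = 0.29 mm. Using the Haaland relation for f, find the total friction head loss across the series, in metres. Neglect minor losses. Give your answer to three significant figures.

H ≈ 45.1 m

Pipe 1: V = 1.984 m/s, Re = 6.71×10^5, ε/D = 5.95×10^-4, f = 0.01797, h_1 = f(L/D)V²/2g = 17.24 m
Pipe 2: V = 3.142 m/s, Re = 8.45×10^5, ε/D = 7.00×10^-4, f = 0.01848, h_2 = f(L/D)V²/2g = 27.86 m
Series → Q common, losses add: H = Σh = 45.09 m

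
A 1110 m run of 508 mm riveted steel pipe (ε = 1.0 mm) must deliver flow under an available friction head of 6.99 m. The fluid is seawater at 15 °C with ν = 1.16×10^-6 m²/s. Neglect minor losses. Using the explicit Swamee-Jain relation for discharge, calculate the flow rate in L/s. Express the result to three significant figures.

Q ≈ 331 L/s

Swamee-Jain (Type II): Q = -0.965·√(gD⁵h_f/L)·ln[ε/(3.7D) + √(3.17ν²L/(gD³h_f))]
√(gD⁵h_f/L) = √(9.81·0.508⁵·6.99/1110) = 0.04572
ε/(3.7D) = 5.32×10^-4; √(3.17ν²L/(gD³h_f)) = 2.29×10^-5
Q = -0.965·0.04572·ln(5.550×10^-4) = 0.3307 m³/s
Check: V = 1.63 m/s, Re = 7.15×10^5, f = 0.02368, h_f = 7.02 m ≈ 6.99 m ✓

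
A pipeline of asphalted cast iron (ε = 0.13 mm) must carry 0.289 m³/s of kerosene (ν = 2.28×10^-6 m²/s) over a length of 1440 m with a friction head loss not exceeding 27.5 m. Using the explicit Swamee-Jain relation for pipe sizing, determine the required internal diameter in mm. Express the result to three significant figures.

D ≈ 367 mm

Swamee-Jain (Type III): D = 0.66·[ε^1.25·(LQ²/(gh_f))^4.75 + ν·Q^9.4·(L/(gh_f))^5.2]^0.04
LQ²/(gh_f) = 0.4458; L/(gh_f) = 5.338
Term 1 = ε^1.25·(…)^4.75 = 2.99×10^-7; Term 2 = ν·Q^9.4·(…)^5.2 = 1.18×10^-7
D = 0.66·(2.99×10^-7 + 1.18×10^-7)^0.04 = 0.3667 m = 367 mm
Check: V = 2.74 m/s, Re = 4.40×10^5, f = 0.01693, h_f = 25.4 m ≈ 27.5 m ✓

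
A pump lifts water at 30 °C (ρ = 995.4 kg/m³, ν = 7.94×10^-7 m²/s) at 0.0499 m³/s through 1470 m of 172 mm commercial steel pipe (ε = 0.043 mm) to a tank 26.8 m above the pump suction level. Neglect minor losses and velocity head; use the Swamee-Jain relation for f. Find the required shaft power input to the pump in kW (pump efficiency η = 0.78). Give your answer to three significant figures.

V = 4Q/(πD²) = 2.148 m/s; Re = 4.65×10^5; ε/D = 2.50×10^-4; f = 0.01605
h_f = f(L/D)V²/2g = 32.25 m
Total head H = z + h_f = 26.8 + 32.25 = 59.05 m
P_hyd = ρgQH = 995.4·9.81·0.0499·59.05 = 28.77 kW
P_shaft = P_hyd/η = 28.77/0.78 = 36.89 kW

P_shaft ≈ 36.9 kW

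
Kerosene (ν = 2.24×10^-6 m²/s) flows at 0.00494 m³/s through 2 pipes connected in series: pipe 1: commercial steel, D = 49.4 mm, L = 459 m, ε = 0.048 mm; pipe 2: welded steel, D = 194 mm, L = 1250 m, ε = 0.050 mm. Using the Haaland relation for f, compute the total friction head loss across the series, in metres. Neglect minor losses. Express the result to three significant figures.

H ≈ 73.4 m

Pipe 1: V = 2.577 m/s, Re = 5.68×10^4, ε/D = 9.72×10^-4, f = 0.02325, h_1 = f(L/D)V²/2g = 73.16 m
Pipe 2: V = 0.1671 m/s, Re = 1.45×10^4, ε/D = 2.58×10^-4, f = 0.02834, h_2 = f(L/D)V²/2g = 0.2599 m
Series → Q common, losses add: H = Σh = 73.42 m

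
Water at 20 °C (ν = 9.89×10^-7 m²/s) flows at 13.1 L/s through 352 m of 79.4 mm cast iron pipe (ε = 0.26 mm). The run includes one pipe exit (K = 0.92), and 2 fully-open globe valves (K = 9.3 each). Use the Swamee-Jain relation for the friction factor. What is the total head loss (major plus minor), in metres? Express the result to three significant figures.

V = 4Q/(πD²) = 2.646 m/s; V²/2g = 0.3568 m
Re = 2.12×10^5, ε/D = 0.00327 → f = 0.02759 (Swamee-Jain)
Major: h_f = f(L/D)·V²/2g = 0.02759·4433·0.3568 = 43.64 m
Minor: ΣK = 19.5; h_m = ΣK·V²/2g = 6.964 m
Total H_L = 43.64 + 6.964 = 50.61 m

H_L ≈ 50.6 m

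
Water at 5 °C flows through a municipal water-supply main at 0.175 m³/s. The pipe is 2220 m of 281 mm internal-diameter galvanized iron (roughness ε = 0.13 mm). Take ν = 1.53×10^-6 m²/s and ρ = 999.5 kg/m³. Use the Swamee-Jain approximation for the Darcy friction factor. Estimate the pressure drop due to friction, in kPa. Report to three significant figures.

Δp ≈ 550 kPa

V = 4Q/(πD²) = 4·0.175/(π·0.281²) = 2.822 m/s
Re = VD/ν = 2.822·0.281/1.53×10^-6 = 5.18×10^5 → turbulent
ε/D = 0.13/281 = 4.63×10^-4
Swamee-Jain: f = 0.01751
h_f = f(L/D)V²/(2g) = 0.01751·(2220/0.281)·2.822²/(2·9.81) = 56.13 m
Δp = ρg·h_f = 999.5·9.81·56.13 = 550.4 kPa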